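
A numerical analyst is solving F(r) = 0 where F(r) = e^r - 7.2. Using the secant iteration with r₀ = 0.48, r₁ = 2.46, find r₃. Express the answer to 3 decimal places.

1.880

F(0.48) = -5.58393, F(2.46) = 4.50481
r₂ = 2.46000 − 4.50481·(2.46000 − 0.48000) / (4.50481 − (-5.58393)) = 2.46000 − (8.91953)/(10.08874) = 1.57589
F(1.57589) = -2.36494
r₃ = 1.57589 − (-2.36494)·(1.57589 − 2.46000) / (-2.36494 − 4.50481) = 1.57589 − (2.09086)/(-6.86976) = 1.88025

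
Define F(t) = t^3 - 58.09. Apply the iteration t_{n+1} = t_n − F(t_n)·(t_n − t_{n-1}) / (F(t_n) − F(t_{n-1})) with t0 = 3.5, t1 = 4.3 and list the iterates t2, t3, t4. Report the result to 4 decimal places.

F(3.5) = -15.215000, F(4.3) = 21.417000
t2 = 4.300000 − 21.417000·(4.300000 − 3.500000) / (21.417000 − (-15.215000)) = 4.300000 − (17.133600)/(36.632000) = 3.832278
F(3.832278) = -1.807815
t3 = 3.832278 − (-1.807815)·(3.832278 − 4.300000) / (-1.807815 − 21.417000) = 3.832278 − (0.845555)/(-23.224815) = 3.868685
F(3.868685) = -0.188452
t4 = 3.868685 − (-0.188452)·(3.868685 − 3.832278) / (-0.188452 − (-1.807815)) = 3.868685 − (-0.006861)/(1.619364) = 3.872922

3.8323, 3.8687, 3.8729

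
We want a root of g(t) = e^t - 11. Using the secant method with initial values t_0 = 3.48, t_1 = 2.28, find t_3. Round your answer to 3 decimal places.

2.401

g(3.48) = 21.45972, g(2.28) = -1.22332
t_2 = 2.28000 − (-1.22332)·(2.28000 − 3.48000) / (-1.22332 − 21.45972) = 2.28000 − (1.46798)/(-22.68304) = 2.34472
g(2.34472) = -0.56968
t_3 = 2.34472 − (-0.56968)·(2.34472 − 2.28000) / (-0.56968 − (-1.22332)) = 2.34472 − (-0.03687)/(0.65364) = 2.40112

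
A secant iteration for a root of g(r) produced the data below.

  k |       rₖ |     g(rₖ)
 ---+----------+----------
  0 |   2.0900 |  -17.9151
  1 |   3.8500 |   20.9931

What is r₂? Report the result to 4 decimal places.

2.9004

r₂ = 3.8500 − 20.9931·(3.8500 − 2.0900) / (20.9931 − (-17.9151))
   = 3.8500 − (36.947856)/(38.908200) = 2.900384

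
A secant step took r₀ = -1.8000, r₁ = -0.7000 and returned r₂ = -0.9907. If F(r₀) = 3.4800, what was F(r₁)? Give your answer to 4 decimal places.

-1.2500

The secant line through (-1.8000, 3.4800) and (-0.7000, F(r₁)) crosses zero at r₂ = -0.9907.
So (-1.8000, 3.4800), (-0.7000, F(r₁)), (-0.9907, 0) are collinear:
F(r₁) = 3.4800 · (-0.7000 − (-0.9907)) / (-1.8000 − (-0.9907)) = 3.4800 · (0.290700)/(-0.809300) = -1.250014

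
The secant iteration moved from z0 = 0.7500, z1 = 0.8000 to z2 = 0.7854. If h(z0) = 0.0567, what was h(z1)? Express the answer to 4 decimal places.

The secant line through (0.7500, 0.0567) and (0.8000, h(z1)) crosses zero at z2 = 0.7854.
So (0.7500, 0.0567), (0.8000, h(z1)), (0.7854, 0) are collinear:
h(z1) = 0.0567 · (0.8000 − 0.7854) / (0.7500 − 0.7854) = 0.0567 · (0.014600)/(-0.035400) = -0.023385

-0.0234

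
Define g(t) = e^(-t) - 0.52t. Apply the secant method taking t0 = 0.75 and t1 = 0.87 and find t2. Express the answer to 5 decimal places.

g(0.75) = 0.0823666, g(0.87) = -0.0334485
t2 = 0.8700000 − (-0.0334485)·(0.8700000 − 0.7500000) / (-0.0334485 − 0.0823666) = 0.8700000 − (-0.0040138)/(-0.1158150) = 0.8353429

0.83534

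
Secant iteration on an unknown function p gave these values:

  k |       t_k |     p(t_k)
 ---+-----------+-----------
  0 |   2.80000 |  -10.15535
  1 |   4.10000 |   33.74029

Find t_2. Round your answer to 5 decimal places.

3.10076

t_2 = 4.10000 − 33.74029·(4.10000 − 2.80000) / (33.74029 − (-10.15535))
   = 4.10000 − (43.8623770)/(43.8956400) = 3.1007578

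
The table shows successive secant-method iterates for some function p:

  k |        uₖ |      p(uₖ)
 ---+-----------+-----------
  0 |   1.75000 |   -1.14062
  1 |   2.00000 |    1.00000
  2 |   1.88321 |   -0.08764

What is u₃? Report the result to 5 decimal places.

u₃ = 1.88321 − (-0.08764)·(1.88321 − 2.00000) / (-0.08764 − 1.00000)
   = 1.88321 − (0.0102355)/(-1.0876400) = 1.8926207

1.89262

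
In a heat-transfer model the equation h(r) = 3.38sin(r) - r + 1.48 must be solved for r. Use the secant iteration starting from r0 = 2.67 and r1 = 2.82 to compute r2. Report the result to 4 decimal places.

2.7540

h(2.67) = 0.345553, h(2.82) = -0.271656
r2 = 2.820000 − (-0.271656)·(2.820000 − 2.670000) / (-0.271656 − 0.345553) = 2.820000 − (-0.040748)/(-0.617210) = 2.753980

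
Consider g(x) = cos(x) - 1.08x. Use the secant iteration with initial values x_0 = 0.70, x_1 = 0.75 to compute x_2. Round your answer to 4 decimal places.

g(0.70) = 0.008842, g(0.75) = -0.078311
x_2 = 0.750000 − (-0.078311)·(0.750000 − 0.700000) / (-0.078311 − 0.008842) = 0.750000 − (-0.003916)/(-0.087153) = 0.705073

0.7051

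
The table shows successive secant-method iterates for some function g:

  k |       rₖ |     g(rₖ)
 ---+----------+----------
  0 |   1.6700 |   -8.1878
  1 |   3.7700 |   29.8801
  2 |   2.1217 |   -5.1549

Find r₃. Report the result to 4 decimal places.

2.3642

r₃ = 2.1217 − (-5.1549)·(2.1217 − 3.7700) / (-5.1549 − 29.8801)
   = 2.1217 − (8.496822)/(-35.035000) = 2.364224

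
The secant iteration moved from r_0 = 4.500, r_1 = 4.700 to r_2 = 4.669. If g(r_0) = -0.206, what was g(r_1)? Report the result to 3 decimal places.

0.038

The secant line through (4.500, -0.206) and (4.700, g(r_1)) crosses zero at r_2 = 4.669.
So (4.500, -0.206), (4.700, g(r_1)), (4.669, 0) are collinear:
g(r_1) = -0.206 · (4.700 − 4.669) / (4.500 − 4.669) = -0.206 · (0.03100)/(-0.16900) = 0.03779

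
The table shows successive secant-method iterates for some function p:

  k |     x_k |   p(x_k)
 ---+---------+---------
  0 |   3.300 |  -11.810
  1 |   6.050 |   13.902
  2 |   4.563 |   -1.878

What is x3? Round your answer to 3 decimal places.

4.740

x3 = 4.563 − (-1.878)·(4.563 − 6.050) / (-1.878 − 13.902)
   = 4.563 − (2.79259)/(-15.78000) = 4.73997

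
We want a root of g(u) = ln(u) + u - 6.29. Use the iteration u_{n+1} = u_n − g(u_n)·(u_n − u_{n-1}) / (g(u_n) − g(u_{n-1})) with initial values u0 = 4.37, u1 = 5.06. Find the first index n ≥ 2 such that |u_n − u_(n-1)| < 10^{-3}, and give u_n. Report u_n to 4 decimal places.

g(4.37) = -0.445237, g(5.06) = 0.391366
u2 = 5.060000 − 0.391366·(0.690000)/(0.836603) = 4.737215;  |Δ| = 0.322785
g(4.737215) = 0.002665
u3 = 4.737215 − 0.002665·(-0.322785)/(-0.388702) = 4.735002;  |Δ| = 0.002213
g(4.735002) = -0.000015
u4 = 4.735002 − (-0.000015)·(-0.002213)/(-0.002680) = 4.735015;  |Δ| = 0.000013
|u4 − u3| = 0.000013 < 10^{-3}

n = 4, u_n = 4.7350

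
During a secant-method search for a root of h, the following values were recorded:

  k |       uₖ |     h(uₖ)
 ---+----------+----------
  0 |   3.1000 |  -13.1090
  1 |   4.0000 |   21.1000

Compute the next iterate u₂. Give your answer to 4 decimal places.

u₂ = 4.0000 − 21.1000·(4.0000 − 3.1000) / (21.1000 − (-13.1090))
   = 4.0000 − (18.990000)/(34.209000) = 3.444883

3.4449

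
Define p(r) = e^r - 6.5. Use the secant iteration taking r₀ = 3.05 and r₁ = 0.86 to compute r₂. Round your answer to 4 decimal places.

p(3.05) = 14.615344, p(0.86) = -4.136839
r₂ = 0.860000 − (-4.136839)·(0.860000 − 3.050000) / (-4.136839 − 14.615344) = 0.860000 − (9.059678)/(-18.752184) = 1.343127

1.3431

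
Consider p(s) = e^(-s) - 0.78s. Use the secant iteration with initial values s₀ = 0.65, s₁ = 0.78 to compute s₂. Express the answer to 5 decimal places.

0.66185

p(0.65) = 0.0150458, p(0.78) = -0.1499940
s₂ = 0.7800000 − (-0.1499940)·(0.7800000 − 0.6500000) / (-0.1499940 − 0.0150458) = 0.7800000 − (-0.0194992)/(-0.1650398) = 0.6618514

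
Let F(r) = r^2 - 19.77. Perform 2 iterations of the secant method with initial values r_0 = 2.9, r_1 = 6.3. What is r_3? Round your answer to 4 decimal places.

4.3910

F(2.9) = -11.360000, F(6.3) = 19.920000
r_2 = 6.300000 − 19.920000·(6.300000 − 2.900000) / (19.920000 − (-11.360000)) = 6.300000 − (67.728000)/(31.280000) = 4.134783
F(4.134783) = -2.673573
r_3 = 4.134783 − (-2.673573)·(4.134783 − 6.300000) / (-2.673573 − 19.920000) = 4.134783 − (5.788866)/(-22.593573) = 4.391000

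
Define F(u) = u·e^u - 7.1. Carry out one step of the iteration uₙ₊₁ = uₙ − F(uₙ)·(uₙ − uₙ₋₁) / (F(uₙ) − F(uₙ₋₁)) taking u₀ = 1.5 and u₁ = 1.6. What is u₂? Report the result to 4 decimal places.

F(1.5) = -0.377466, F(1.6) = 0.824852
u₂ = 1.600000 − 0.824852·(1.600000 − 1.500000) / (0.824852 − (-0.377466)) = 1.600000 − (0.082485)/(1.202318) = 1.531395

1.5314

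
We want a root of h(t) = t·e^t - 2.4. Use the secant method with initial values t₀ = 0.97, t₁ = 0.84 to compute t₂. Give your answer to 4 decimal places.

0.9363

h(0.97) = 0.158806, h(0.84) = -0.454252
t₂ = 0.840000 − (-0.454252)·(0.840000 − 0.970000) / (-0.454252 − 0.158806) = 0.840000 − (0.059053)/(-0.613058) = 0.936325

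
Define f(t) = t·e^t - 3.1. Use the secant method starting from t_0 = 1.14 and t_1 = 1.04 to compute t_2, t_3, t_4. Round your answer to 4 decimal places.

1.0653, 1.0668, 1.0668

f(1.14) = 0.464516, f(1.04) = -0.157614
t_2 = 1.040000 − (-0.157614)·(1.040000 − 1.140000) / (-0.157614 − 0.464516) = 1.040000 − (0.015761)/(-0.622130) = 1.065335
f(1.065335) = -0.008602
t_3 = 1.065335 − (-0.008602)·(1.065335 − 1.040000) / (-0.008602 − (-0.157614)) = 1.065335 − (-0.000218)/(0.149013) = 1.066797
f(1.066797) = 0.000172
t_4 = 1.066797 − 0.000172·(1.066797 − 1.065335) / (0.000172 − (-0.008602)) = 1.066797 − (0.000000)/(0.008774) = 1.066768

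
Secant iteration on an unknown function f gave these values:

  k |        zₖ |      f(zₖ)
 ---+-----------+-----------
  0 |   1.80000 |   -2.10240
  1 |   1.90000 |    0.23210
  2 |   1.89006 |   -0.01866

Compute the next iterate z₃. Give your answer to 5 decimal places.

1.89080

z₃ = 1.89006 − (-0.01866)·(1.89006 − 1.90000) / (-0.01866 − 0.23210)
   = 1.89006 − (0.0001855)/(-0.2507600) = 1.8907997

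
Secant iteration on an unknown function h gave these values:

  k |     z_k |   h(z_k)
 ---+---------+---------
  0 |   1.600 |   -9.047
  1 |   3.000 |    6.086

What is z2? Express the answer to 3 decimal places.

z2 = 3.000 − 6.086·(3.000 − 1.600) / (6.086 − (-9.047))
   = 3.000 − (8.52040)/(15.13300) = 2.43697

2.437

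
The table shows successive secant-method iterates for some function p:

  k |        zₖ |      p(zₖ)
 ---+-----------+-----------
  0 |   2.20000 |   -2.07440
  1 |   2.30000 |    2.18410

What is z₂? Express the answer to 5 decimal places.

z₂ = 2.30000 − 2.18410·(2.30000 − 2.20000) / (2.18410 − (-2.07440))
   = 2.30000 − (0.2184100)/(4.2585000) = 2.2487120

2.24871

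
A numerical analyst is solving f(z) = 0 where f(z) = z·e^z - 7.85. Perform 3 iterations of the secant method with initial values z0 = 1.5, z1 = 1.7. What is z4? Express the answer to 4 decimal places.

f(1.5) = -1.127466, f(1.7) = 1.455711
z2 = 1.700000 − 1.455711·(1.700000 − 1.500000) / (1.455711 − (-1.127466)) = 1.700000 − (0.291142)/(2.583177) = 1.587293
f(1.587293) = -0.087356
z3 = 1.587293 − (-0.087356)·(1.587293 − 1.700000) / (-0.087356 − 1.455711) = 1.587293 − (0.009846)/(-1.543066) = 1.593674
f(1.593674) = -0.006264
z4 = 1.593674 − (-0.006264)·(1.593674 − 1.587293) / (-0.006264 − (-0.087356)) = 1.593674 − (-0.000040)/(0.081092) = 1.594166

1.5942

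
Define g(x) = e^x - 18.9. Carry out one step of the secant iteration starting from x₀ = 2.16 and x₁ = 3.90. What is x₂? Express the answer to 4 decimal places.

2.5970

g(2.16) = -10.228862, g(3.90) = 30.502449
x₂ = 3.900000 − 30.502449·(3.900000 − 2.160000) / (30.502449 − (-10.228862)) = 3.900000 − (53.074261)/(40.731311) = 2.596967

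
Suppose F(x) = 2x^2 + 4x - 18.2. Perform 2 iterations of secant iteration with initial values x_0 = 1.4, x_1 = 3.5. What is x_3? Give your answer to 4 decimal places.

F(1.4) = -8.680000, F(3.5) = 20.300000
x_2 = 3.500000 − 20.300000·(3.500000 − 1.400000) / (20.300000 − (-8.680000)) = 3.500000 − (42.630000)/(28.980000) = 2.028986
F(2.028986) = -1.850494
x_3 = 2.028986 − (-1.850494)·(2.028986 − 3.500000) / (-1.850494 − 20.300000) = 2.028986 − (2.722103)/(-22.150494) = 2.151877

2.1519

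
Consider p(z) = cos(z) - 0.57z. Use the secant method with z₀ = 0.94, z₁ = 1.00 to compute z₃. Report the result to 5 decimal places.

0.97887

p(0.94) = 0.0539880, p(1.00) = -0.0296977
z₂ = 1.0000000 − (-0.0296977)·(1.0000000 − 0.9400000) / (-0.0296977 − 0.0539880) = 1.0000000 − (-0.0017819)/(-0.0836857) = 0.9787077
p(0.9787077) = 0.0002319
z₃ = 0.9787077 − 0.0002319·(0.9787077 − 1.0000000) / (0.0002319 − (-0.0296977)) = 0.9787077 − (-0.0000049)/(0.0299296) = 0.9788727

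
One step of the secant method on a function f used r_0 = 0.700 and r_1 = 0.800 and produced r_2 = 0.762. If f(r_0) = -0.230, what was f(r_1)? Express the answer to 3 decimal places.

The secant line through (0.700, -0.230) and (0.800, f(r_1)) crosses zero at r_2 = 0.762.
So (0.700, -0.230), (0.800, f(r_1)), (0.762, 0) are collinear:
f(r_1) = -0.230 · (0.800 − 0.762) / (0.700 − 0.762) = -0.230 · (0.03800)/(-0.06200) = 0.14097

0.141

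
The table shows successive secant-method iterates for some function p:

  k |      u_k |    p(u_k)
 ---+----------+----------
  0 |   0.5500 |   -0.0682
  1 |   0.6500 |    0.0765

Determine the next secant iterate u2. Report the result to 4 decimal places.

u2 = 0.6500 − 0.0765·(0.6500 − 0.5500) / (0.0765 − (-0.0682))
   = 0.6500 − (0.007650)/(0.144700) = 0.597132

0.5971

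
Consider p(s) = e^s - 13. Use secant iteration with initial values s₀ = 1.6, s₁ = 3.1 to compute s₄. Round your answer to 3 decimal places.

p(1.6) = -8.04697, p(3.1) = 9.19795
s₂ = 3.10000 − 9.19795·(3.10000 − 1.60000) / (9.19795 − (-8.04697)) = 3.10000 − (13.79693)/(17.24492) = 2.29994
p(2.29994) = -3.02639
s₃ = 2.29994 − (-3.02639)·(2.29994 − 3.10000) / (-3.02639 − 9.19795) = 2.29994 − (2.42129)/(-12.22434) = 2.49801
p(2.49801) = -0.84168
s₄ = 2.49801 − (-0.84168)·(2.49801 − 2.29994) / (-0.84168 − (-3.02639)) = 2.49801 − (-0.16671)/(2.18471) = 2.57432

2.574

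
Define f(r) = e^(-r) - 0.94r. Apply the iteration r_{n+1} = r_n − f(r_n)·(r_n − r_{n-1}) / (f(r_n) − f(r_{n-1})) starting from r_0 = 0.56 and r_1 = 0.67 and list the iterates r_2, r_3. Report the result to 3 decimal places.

0.590, 0.590

f(0.56) = 0.04481, f(0.67) = -0.11809
r_2 = 0.67000 − (-0.11809)·(0.67000 − 0.56000) / (-0.11809 − 0.04481) = 0.67000 − (-0.01299)/(-0.16290) = 0.59026
f(0.59026) = -0.00066
r_3 = 0.59026 − (-0.00066)·(0.59026 − 0.67000) / (-0.00066 − (-0.11809)) = 0.59026 − (0.00005)/(0.11743) = 0.58981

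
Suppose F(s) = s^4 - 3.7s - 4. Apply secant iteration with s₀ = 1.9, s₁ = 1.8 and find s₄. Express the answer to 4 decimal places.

1.8082

F(1.9) = 2.002100, F(1.8) = -0.162400
s₂ = 1.800000 − (-0.162400)·(1.800000 − 1.900000) / (-0.162400 − 2.002100) = 1.800000 − (0.016240)/(-2.164500) = 1.807503
F(1.807503) = -0.014036
s₃ = 1.807503 − (-0.014036)·(1.807503 − 1.800000) / (-0.014036 − (-0.162400)) = 1.807503 − (-0.000105)/(0.148364) = 1.808213
F(1.808213) = 0.000114
s₄ = 1.808213 − 0.000114·(1.808213 − 1.807503) / (0.000114 − (-0.014036)) = 1.808213 − (0.000000)/(0.014150) = 1.808207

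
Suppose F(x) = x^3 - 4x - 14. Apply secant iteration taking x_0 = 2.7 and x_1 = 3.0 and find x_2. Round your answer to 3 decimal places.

2.951

F(2.7) = -5.11700, F(3.0) = 1.00000
x_2 = 3.00000 − 1.00000·(3.00000 − 2.70000) / (1.00000 − (-5.11700)) = 3.00000 − (0.30000)/(6.11700) = 2.95096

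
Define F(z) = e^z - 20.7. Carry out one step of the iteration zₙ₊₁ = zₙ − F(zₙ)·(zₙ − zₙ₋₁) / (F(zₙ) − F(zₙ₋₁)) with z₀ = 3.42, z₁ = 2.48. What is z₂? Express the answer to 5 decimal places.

2.92198

F(3.42) = 9.8694150, F(2.48) = -8.7587356
z₂ = 2.4800000 − (-8.7587356)·(2.4800000 − 3.4200000) / (-8.7587356 − 9.8694150) = 2.4800000 − (8.2332114)/(-18.6281506) = 2.9219769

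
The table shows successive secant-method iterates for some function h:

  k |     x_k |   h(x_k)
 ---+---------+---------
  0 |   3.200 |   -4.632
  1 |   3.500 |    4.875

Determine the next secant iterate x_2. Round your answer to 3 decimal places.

x_2 = 3.500 − 4.875·(3.500 − 3.200) / (4.875 − (-4.632))
   = 3.500 − (1.46250)/(9.50700) = 3.34617

3.346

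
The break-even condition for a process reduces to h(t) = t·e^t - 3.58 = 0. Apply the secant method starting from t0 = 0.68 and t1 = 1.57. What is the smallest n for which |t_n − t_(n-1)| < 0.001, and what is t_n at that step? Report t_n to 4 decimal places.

h(0.68) = -2.237763, h(1.57) = 3.966438
t2 = 1.570000 − 3.966438·(0.890000)/(6.204201) = 1.001010;  |Δ| = 0.568990
h(1.001010) = -0.856224
t3 = 1.001010 − (-0.856224)·(-0.568990)/(-4.822662) = 1.102029;  |Δ| = 0.101020
h(1.102029) = -0.262595
t4 = 1.102029 − (-0.262595)·(0.101020)/(0.593629) = 1.146716;  |Δ| = 0.044687
h(1.146716) = 0.029677
t5 = 1.146716 − 0.029677·(0.044687)/(0.292272) = 1.142179;  |Δ| = 0.004537
h(1.142179) = -0.000883
t6 = 1.142179 − (-0.000883)·(-0.004537)/(-0.030560) = 1.142310;  |Δ| = 0.000131
|t6 − t5| = 0.000131 < 0.001

n = 6, t_n = 1.1423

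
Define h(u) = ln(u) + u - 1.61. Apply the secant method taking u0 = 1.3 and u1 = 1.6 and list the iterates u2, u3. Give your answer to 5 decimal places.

h(1.3) = -0.0476357, h(1.6) = 0.4600036
u2 = 1.6000000 − 0.4600036·(1.6000000 − 1.3000000) / (0.4600036 − (-0.0476357)) = 1.6000000 − (0.1380011)/(0.5076394) = 1.3281513
h(1.3281513) = 0.0019393
u3 = 1.3281513 − 0.0019393·(1.3281513 − 1.6000000) / (0.0019393 − 0.4600036) = 1.3281513 − (-0.0005272)/(-0.4580643) = 1.3270004

1.32815, 1.32700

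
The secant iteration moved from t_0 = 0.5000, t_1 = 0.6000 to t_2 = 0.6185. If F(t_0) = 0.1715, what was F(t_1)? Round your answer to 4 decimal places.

0.0268

The secant line through (0.5000, 0.1715) and (0.6000, F(t_1)) crosses zero at t_2 = 0.6185.
So (0.5000, 0.1715), (0.6000, F(t_1)), (0.6185, 0) are collinear:
F(t_1) = 0.1715 · (0.6000 − 0.6185) / (0.5000 − 0.6185) = 0.1715 · (-0.018500)/(-0.118500) = 0.026774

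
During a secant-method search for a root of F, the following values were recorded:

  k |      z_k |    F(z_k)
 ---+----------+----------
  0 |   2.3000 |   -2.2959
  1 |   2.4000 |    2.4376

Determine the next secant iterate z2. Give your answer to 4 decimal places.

z2 = 2.4000 − 2.4376·(2.4000 − 2.3000) / (2.4376 − (-2.2959))
   = 2.4000 − (0.243760)/(4.733500) = 2.348503

2.3485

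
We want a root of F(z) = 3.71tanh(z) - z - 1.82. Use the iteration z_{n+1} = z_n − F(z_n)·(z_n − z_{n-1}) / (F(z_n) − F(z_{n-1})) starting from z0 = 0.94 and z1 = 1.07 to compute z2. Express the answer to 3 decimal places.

0.999

F(0.94) = -0.03233, F(1.07) = 0.03890
z2 = 1.07000 − 0.03890·(1.07000 − 0.94000) / (0.03890 − (-0.03233)) = 1.07000 − (0.00506)/(0.07123) = 0.99900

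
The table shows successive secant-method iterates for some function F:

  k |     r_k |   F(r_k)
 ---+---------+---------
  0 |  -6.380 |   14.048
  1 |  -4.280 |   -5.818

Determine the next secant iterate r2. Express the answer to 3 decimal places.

-4.895

r2 = -4.280 − (-5.818)·(-4.280 − (-6.380)) / (-5.818 − 14.048)
   = -4.280 − (-12.21780)/(-19.86600) = -4.89501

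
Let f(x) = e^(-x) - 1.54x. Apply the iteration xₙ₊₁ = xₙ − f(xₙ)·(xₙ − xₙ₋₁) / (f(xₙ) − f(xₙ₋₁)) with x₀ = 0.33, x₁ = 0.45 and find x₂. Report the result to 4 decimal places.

0.4250

f(0.33) = 0.210724, f(0.45) = -0.055372
x₂ = 0.450000 − (-0.055372)·(0.450000 − 0.330000) / (-0.055372 − 0.210724) = 0.450000 − (-0.006645)/(-0.266096) = 0.425029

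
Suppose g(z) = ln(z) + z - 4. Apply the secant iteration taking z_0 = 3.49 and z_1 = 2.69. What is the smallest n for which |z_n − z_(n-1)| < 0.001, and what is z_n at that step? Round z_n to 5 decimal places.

g(3.49) = 0.7399017, g(2.69) = -0.3204588
z_2 = 2.6900000 − (-0.3204588)·(-0.8000000)/(-1.0603605) = 2.9317735;  |Δ| = 0.2417735
g(2.9317735) = 0.0073810
z_3 = 2.9317735 − 0.0073810·(0.2417735)/(0.3278398) = 2.9263302;  |Δ| = 0.0054433
g(2.9263302) = 0.0000793
z_4 = 2.9263302 − 0.0000793·(-0.0054433)/(-0.0073017) = 2.9262710;  |Δ| = 0.0000591
|z_4 − z_3| = 0.0000591 < 0.001

n = 4, z_n = 2.92627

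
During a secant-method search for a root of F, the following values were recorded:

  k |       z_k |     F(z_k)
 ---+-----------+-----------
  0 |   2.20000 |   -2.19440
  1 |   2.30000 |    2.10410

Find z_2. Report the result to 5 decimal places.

2.25105

z_2 = 2.30000 − 2.10410·(2.30000 − 2.20000) / (2.10410 − (-2.19440))
   = 2.30000 − (0.2104100)/(4.2985000) = 2.2510504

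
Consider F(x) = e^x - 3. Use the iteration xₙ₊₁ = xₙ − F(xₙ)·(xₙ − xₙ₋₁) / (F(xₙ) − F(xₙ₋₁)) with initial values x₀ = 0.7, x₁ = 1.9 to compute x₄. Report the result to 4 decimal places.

F(0.7) = -0.986247, F(1.9) = 3.685894
x₂ = 1.900000 − 3.685894·(1.900000 − 0.700000) / (3.685894 − (-0.986247)) = 1.900000 − (4.423073)/(4.672142) = 0.953309
F(0.953309) = -0.405719
x₃ = 0.953309 − (-0.405719)·(0.953309 − 1.900000) / (-0.405719 − 3.685894) = 0.953309 − (0.384091)/(-4.091614) = 1.047182
F(1.047182) = -0.150391
x₄ = 1.047182 − (-0.150391)·(1.047182 − 0.953309) / (-0.150391 − (-0.405719)) = 1.047182 − (-0.014118)/(0.255329) = 1.102474

1.1025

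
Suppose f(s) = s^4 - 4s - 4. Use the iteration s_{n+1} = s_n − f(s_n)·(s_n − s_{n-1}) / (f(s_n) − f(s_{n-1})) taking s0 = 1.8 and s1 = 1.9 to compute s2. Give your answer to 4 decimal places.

f(1.8) = -0.702400, f(1.9) = 1.432100
s2 = 1.900000 − 1.432100·(1.900000 − 1.800000) / (1.432100 − (-0.702400)) = 1.900000 − (0.143210)/(2.134500) = 1.832907

1.8329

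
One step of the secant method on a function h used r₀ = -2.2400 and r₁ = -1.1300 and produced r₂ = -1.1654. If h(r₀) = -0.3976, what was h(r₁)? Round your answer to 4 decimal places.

0.0131

The secant line through (-2.2400, -0.3976) and (-1.1300, h(r₁)) crosses zero at r₂ = -1.1654.
So (-2.2400, -0.3976), (-1.1300, h(r₁)), (-1.1654, 0) are collinear:
h(r₁) = -0.3976 · (-1.1300 − (-1.1654)) / (-2.2400 − (-1.1654)) = -0.3976 · (0.035400)/(-1.074600) = 0.013098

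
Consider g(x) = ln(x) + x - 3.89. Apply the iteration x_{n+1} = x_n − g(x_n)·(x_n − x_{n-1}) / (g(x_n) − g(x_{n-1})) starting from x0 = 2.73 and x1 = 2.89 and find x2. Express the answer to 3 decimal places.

2.845

g(2.73) = -0.15570, g(2.89) = 0.06126
x2 = 2.89000 − 0.06126·(2.89000 − 2.73000) / (0.06126 − (-0.15570)) = 2.89000 − (0.00980)/(0.21695) = 2.84482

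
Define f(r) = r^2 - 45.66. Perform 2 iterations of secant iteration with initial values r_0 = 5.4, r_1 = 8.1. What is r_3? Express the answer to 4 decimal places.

6.7449

f(5.4) = -16.500000, f(8.1) = 19.950000
r_2 = 8.100000 − 19.950000·(8.100000 − 5.400000) / (19.950000 − (-16.500000)) = 8.100000 − (53.865000)/(36.450000) = 6.622222
f(6.622222) = -1.806173
r_3 = 6.622222 − (-1.806173)·(6.622222 − 8.100000) / (-1.806173 − 19.950000) = 6.622222 − (2.669122)/(-21.756173) = 6.744906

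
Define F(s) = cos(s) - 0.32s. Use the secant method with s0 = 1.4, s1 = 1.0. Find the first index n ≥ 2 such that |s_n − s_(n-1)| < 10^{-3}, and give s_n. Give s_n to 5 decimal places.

F(1.4) = -0.2780329, F(1.0) = 0.2203023
s2 = 1.0000000 − 0.2203023·(-0.4000000)/(0.4983352) = 1.1768306;  |Δ| = 0.1768306
F(1.1768306) = 0.0072675
s3 = 1.1768306 − 0.0072675·(0.1768306)/(-0.2130348) = 1.1828631;  |Δ| = 0.0060324
F(1.1828631) = -0.0002401
s4 = 1.1828631 − (-0.0002401)·(0.0060324)/(-0.0075077) = 1.1826701;  |Δ| = 0.0001929
|s4 − s3| = 0.0001929 < 10^{-3}

n = 4, s_n = 1.18267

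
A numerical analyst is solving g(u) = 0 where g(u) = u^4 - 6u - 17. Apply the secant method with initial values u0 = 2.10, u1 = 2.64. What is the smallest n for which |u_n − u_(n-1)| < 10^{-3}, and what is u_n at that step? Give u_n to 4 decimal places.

g(2.10) = -10.151900, g(2.64) = 15.735324
u2 = 2.640000 − 15.735324·(0.540000)/(25.887224) = 2.311766;  |Δ| = 0.328234
g(2.311766) = -2.309473
u3 = 2.311766 − (-2.309473)·(-0.328234)/(-18.044797) = 2.353775;  |Δ| = 0.042009
g(2.353775) = -0.428208
u4 = 2.353775 − (-0.428208)·(0.042009)/(1.881264) = 2.363337;  |Δ| = 0.009562
g(2.363337) = 0.016242
u5 = 2.363337 − 0.016242·(0.009562)/(0.444451) = 2.362988;  |Δ| = 0.000349
|u5 − u4| = 0.000349 < 10^{-3}

n = 5, u_n = 2.3630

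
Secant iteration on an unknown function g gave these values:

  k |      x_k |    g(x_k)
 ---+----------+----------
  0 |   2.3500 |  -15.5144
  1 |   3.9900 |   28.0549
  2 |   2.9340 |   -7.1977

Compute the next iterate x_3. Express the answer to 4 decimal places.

x_3 = 2.9340 − (-7.1977)·(2.9340 − 3.9900) / (-7.1977 − 28.0549)
   = 2.9340 − (7.600771)/(-35.252600) = 3.149609

3.1496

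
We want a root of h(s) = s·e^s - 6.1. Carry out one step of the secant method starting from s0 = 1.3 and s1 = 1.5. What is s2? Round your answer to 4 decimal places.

1.4362

h(1.3) = -1.329914, h(1.5) = 0.622534
s2 = 1.500000 − 0.622534·(1.500000 − 1.300000) / (0.622534 − (-1.329914)) = 1.500000 − (0.124507)/(1.952448) = 1.436230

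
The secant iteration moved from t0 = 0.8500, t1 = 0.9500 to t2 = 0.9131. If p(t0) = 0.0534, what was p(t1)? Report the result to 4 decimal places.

-0.0312

The secant line through (0.8500, 0.0534) and (0.9500, p(t1)) crosses zero at t2 = 0.9131.
So (0.8500, 0.0534), (0.9500, p(t1)), (0.9131, 0) are collinear:
p(t1) = 0.0534 · (0.9500 − 0.9131) / (0.8500 − 0.9131) = 0.0534 · (0.036900)/(-0.063100) = -0.031228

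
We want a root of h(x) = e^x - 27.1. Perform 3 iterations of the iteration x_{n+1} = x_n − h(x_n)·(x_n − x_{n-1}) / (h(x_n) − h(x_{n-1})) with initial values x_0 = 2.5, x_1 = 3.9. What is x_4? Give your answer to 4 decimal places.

3.3079

h(2.5) = -14.917506, h(3.9) = 22.302449
x_2 = 3.900000 − 22.302449·(3.900000 − 2.500000) / (22.302449 − (-14.917506)) = 3.900000 − (31.223429)/(37.219955) = 3.061111
h(3.061111) = -5.748745
x_3 = 3.061111 − (-5.748745)·(3.061111 − 3.900000) / (-5.748745 − 22.302449) = 3.061111 − (4.822562)/(-28.051194) = 3.233031
h(3.233031) = -1.743616
x_4 = 3.233031 − (-1.743616)·(3.233031 − 3.061111) / (-1.743616 − (-5.748745)) = 3.233031 − (-0.299762)/(4.005129) = 3.307875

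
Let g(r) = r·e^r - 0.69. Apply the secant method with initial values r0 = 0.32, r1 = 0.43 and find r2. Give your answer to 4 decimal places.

0.4445

g(0.32) = -0.249319, g(0.43) = -0.028979
r2 = 0.430000 − (-0.028979)·(0.430000 − 0.320000) / (-0.028979 − (-0.249319)) = 0.430000 − (-0.003188)/(0.220340) = 0.444467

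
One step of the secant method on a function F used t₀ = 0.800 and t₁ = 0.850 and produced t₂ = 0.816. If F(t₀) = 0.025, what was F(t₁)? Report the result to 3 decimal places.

The secant line through (0.800, 0.025) and (0.850, F(t₁)) crosses zero at t₂ = 0.816.
So (0.800, 0.025), (0.850, F(t₁)), (0.816, 0) are collinear:
F(t₁) = 0.025 · (0.850 − 0.816) / (0.800 − 0.816) = 0.025 · (0.03400)/(-0.01600) = -0.05313

-0.053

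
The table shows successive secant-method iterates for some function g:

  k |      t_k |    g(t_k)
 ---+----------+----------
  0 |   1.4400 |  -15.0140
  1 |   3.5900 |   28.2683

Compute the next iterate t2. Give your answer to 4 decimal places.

t2 = 3.5900 − 28.2683·(3.5900 − 1.4400) / (28.2683 − (-15.0140))
   = 3.5900 − (60.776845)/(43.282300) = 2.185804

2.1858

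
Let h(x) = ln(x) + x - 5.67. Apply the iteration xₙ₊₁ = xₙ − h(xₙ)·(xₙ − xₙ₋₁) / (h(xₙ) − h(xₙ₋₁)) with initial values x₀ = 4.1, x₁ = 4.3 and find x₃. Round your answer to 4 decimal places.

h(4.1) = -0.159013, h(4.3) = 0.088615
x₂ = 4.300000 − 0.088615·(4.300000 − 4.100000) / (0.088615 − (-0.159013)) = 4.300000 − (0.017723)/(0.247628) = 4.228429
h(4.228429) = 0.000259
x₃ = 4.228429 − 0.000259·(4.228429 − 4.300000) / (0.000259 − 0.088615) = 4.228429 − (-0.000019)/(-0.088356) = 4.228219

4.2282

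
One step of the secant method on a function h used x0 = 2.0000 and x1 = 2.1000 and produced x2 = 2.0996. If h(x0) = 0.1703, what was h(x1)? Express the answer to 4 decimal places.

-0.0007

The secant line through (2.0000, 0.1703) and (2.1000, h(x1)) crosses zero at x2 = 2.0996.
So (2.0000, 0.1703), (2.1000, h(x1)), (2.0996, 0) are collinear:
h(x1) = 0.1703 · (2.1000 − 2.0996) / (2.0000 − 2.0996) = 0.1703 · (0.000400)/(-0.099600) = -0.000684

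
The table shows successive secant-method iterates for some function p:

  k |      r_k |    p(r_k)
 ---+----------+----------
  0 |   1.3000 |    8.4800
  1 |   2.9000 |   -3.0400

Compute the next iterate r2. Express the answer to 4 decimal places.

r2 = 2.9000 − (-3.0400)·(2.9000 − 1.3000) / (-3.0400 − 8.4800)
   = 2.9000 − (-4.864000)/(-11.520000) = 2.477778

2.4778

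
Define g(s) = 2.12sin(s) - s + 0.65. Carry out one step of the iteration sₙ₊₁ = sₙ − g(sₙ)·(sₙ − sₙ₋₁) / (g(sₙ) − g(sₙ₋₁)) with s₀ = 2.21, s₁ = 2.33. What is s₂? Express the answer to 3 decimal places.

g(2.21) = 0.14145, g(2.33) = -0.14219
s₂ = 2.33000 − (-0.14219)·(2.33000 − 2.21000) / (-0.14219 − 0.14145) = 2.33000 − (-0.01706)/(-0.28364) = 2.26984

2.270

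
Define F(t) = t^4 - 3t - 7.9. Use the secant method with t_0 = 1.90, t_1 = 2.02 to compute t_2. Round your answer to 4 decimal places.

1.9209

F(1.90) = -0.567900, F(2.02) = 2.689664
t_2 = 2.020000 − 2.689664·(2.020000 − 1.900000) / (2.689664 − (-0.567900)) = 2.020000 − (0.322760)/(3.257564) = 1.920920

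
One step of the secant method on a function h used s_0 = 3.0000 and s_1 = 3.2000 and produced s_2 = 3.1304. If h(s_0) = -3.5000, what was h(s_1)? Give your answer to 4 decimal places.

The secant line through (3.0000, -3.5000) and (3.2000, h(s_1)) crosses zero at s_2 = 3.1304.
So (3.0000, -3.5000), (3.2000, h(s_1)), (3.1304, 0) are collinear:
h(s_1) = -3.5000 · (3.2000 − 3.1304) / (3.0000 − 3.1304) = -3.5000 · (0.069600)/(-0.130400) = 1.868098

1.8681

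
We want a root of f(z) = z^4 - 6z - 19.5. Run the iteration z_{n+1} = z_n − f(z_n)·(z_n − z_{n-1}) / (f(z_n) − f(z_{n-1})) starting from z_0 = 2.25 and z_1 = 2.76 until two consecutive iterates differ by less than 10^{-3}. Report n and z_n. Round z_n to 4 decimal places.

n = 5, z_n = 2.4145

f(2.25) = -7.371094, f(2.76) = 21.967830
z_2 = 2.760000 − 21.967830·(0.510000)/(29.338924) = 2.378132;  |Δ| = 0.381868
f(2.378132) = -1.783974
z_3 = 2.378132 − (-1.783974)·(-0.381868)/(-23.751803) = 2.406814;  |Δ| = 0.028682
f(2.406814) = -0.384899
z_4 = 2.406814 − (-0.384899)·(0.028682)/(1.399074) = 2.414704;  |Δ| = 0.007891
f(2.414704) = 0.009972
z_5 = 2.414704 − 0.009972·(0.007891)/(0.394872) = 2.414505;  |Δ| = 0.000199
|z_5 − z_4| = 0.000199 < 10^{-3}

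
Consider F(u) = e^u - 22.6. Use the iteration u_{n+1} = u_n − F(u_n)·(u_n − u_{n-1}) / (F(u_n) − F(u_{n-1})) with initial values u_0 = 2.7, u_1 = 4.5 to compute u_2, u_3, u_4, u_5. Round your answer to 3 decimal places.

2.885, 2.990, 3.134, 3.117

F(2.7) = -7.72027, F(4.5) = 67.41713
u_2 = 4.50000 − 67.41713·(4.50000 − 2.70000) / (67.41713 − (-7.72027)) = 4.50000 − (121.35084)/(75.13740) = 2.88495
F(2.88495) = -4.69737
u_3 = 2.88495 − (-4.69737)·(2.88495 − 4.50000) / (-4.69737 − 67.41713) = 2.88495 − (7.58650)/(-72.11450) = 2.99015
F(2.99015) = -2.71137
u_4 = 2.99015 − (-2.71137)·(2.99015 − 2.88495) / (-2.71137 − (-4.69737)) = 2.99015 − (-0.28524)/(1.98600) = 3.13377
F(3.13377) = 0.36043
u_5 = 3.13377 − 0.36043·(3.13377 − 2.99015) / (0.36043 − (-2.71137)) = 3.13377 − (0.05177)/(3.07180) = 3.11692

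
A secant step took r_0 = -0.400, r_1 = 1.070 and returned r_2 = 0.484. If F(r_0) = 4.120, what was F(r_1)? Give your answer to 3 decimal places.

The secant line through (-0.400, 4.120) and (1.070, F(r_1)) crosses zero at r_2 = 0.484.
So (-0.400, 4.120), (1.070, F(r_1)), (0.484, 0) are collinear:
F(r_1) = 4.120 · (1.070 − 0.484) / (-0.400 − 0.484) = 4.120 · (0.58600)/(-0.88400) = -2.73113

-2.731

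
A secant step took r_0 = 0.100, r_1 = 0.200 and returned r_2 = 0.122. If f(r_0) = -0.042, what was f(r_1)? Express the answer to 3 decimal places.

The secant line through (0.100, -0.042) and (0.200, f(r_1)) crosses zero at r_2 = 0.122.
So (0.100, -0.042), (0.200, f(r_1)), (0.122, 0) are collinear:
f(r_1) = -0.042 · (0.200 − 0.122) / (0.100 − 0.122) = -0.042 · (0.07800)/(-0.02200) = 0.14891

0.149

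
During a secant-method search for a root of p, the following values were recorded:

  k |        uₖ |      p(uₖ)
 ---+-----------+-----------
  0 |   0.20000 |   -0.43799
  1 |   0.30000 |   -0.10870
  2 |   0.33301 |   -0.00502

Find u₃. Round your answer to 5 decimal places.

u₃ = 0.33301 − (-0.00502)·(0.33301 − 0.30000) / (-0.00502 − (-0.10870))
   = 0.33301 − (-0.0001657)/(0.1036800) = 0.3346083

0.33461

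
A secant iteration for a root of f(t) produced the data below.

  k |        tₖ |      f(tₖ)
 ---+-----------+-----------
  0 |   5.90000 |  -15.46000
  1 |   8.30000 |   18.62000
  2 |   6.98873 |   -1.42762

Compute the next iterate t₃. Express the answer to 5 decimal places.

7.08211

t₃ = 6.98873 − (-1.42762)·(6.98873 − 8.30000) / (-1.42762 − 18.62000)
   = 6.98873 − (1.8719953)/(-20.0476200) = 7.0821074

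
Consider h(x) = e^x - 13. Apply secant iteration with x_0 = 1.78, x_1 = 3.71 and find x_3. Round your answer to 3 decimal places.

2.374

h(1.78) = -7.07014, h(3.71) = 27.85381
x_2 = 3.71000 − 27.85381·(3.71000 − 1.78000) / (27.85381 − (-7.07014)) = 3.71000 − (53.75785)/(34.92395) = 2.17072
h(2.17072) = -4.23543
x_3 = 2.17072 − (-4.23543)·(2.17072 − 3.71000) / (-4.23543 − 27.85381) = 2.17072 − (6.51953)/(-32.08924) = 2.37389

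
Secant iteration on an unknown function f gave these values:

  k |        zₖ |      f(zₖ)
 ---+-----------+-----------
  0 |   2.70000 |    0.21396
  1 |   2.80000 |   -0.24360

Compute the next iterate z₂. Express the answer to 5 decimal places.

2.74676

z₂ = 2.80000 − (-0.24360)·(2.80000 − 2.70000) / (-0.24360 − 0.21396)
   = 2.80000 − (-0.0243600)/(-0.4575600) = 2.7467611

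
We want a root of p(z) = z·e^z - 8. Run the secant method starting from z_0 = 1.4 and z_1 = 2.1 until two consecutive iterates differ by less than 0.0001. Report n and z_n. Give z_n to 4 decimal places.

n = 6, z_n = 1.6058

p(1.4) = -2.322720, p(2.1) = 9.148957
z_2 = 2.100000 − 9.148957·(0.700000)/(11.471677) = 1.541732;  |Δ| = 0.558268
p(1.541732) = -0.795985
z_3 = 1.541732 − (-0.795985)·(-0.558268)/(-9.944942) = 1.586415;  |Δ| = 0.044683
p(1.586415) = -0.248454
z_4 = 1.586415 − (-0.248454)·(0.044683)/(0.547531) = 1.606691;  |Δ| = 0.020276
p(1.606691) = 0.011423
z_5 = 1.606691 − 0.011423·(0.020276)/(0.259877) = 1.605800;  |Δ| = 0.000891
p(1.605800) = -0.000154
z_6 = 1.605800 − (-0.000154)·(-0.000891)/(-0.011577) = 1.605812;  |Δ| = 0.000012
|z_6 − z_5| = 0.000012 < 0.0001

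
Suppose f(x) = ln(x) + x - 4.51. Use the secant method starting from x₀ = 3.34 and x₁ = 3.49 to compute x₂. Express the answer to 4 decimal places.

f(3.34) = 0.035971, f(3.49) = 0.229902
x₂ = 3.490000 − 0.229902·(3.490000 − 3.340000) / (0.229902 − 0.035971) = 3.490000 − (0.034485)/(0.193931) = 3.312178

3.3122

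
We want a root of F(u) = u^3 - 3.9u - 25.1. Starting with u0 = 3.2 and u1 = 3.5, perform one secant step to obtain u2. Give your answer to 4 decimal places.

F(3.2) = -4.812000, F(3.5) = 4.125000
u2 = 3.500000 − 4.125000·(3.500000 − 3.200000) / (4.125000 − (-4.812000)) = 3.500000 − (1.237500)/(8.937000) = 3.361531

3.3615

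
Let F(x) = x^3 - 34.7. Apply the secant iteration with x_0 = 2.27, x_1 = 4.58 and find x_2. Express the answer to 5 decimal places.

F(2.27) = -23.0029170, F(4.58) = 61.3719120
x_2 = 4.5800000 − 61.3719120·(4.5800000 − 2.2700000) / (61.3719120 − (-23.0029170)) = 4.5800000 − (141.7691167)/(84.3748290) = 2.8997700

2.89977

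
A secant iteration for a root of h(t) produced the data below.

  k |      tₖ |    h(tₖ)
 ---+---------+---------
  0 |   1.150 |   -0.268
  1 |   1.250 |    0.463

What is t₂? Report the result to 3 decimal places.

1.187

t₂ = 1.250 − 0.463·(1.250 − 1.150) / (0.463 − (-0.268))
   = 1.250 − (0.04630)/(0.73100) = 1.18666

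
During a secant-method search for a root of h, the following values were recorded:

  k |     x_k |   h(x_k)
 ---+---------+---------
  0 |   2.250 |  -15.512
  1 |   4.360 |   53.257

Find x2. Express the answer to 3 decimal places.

2.726

x2 = 4.360 − 53.257·(4.360 − 2.250) / (53.257 − (-15.512))
   = 4.360 − (112.37227)/(68.76900) = 2.72595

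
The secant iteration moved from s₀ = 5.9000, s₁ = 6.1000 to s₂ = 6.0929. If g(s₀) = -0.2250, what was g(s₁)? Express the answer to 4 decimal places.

The secant line through (5.9000, -0.2250) and (6.1000, g(s₁)) crosses zero at s₂ = 6.0929.
So (5.9000, -0.2250), (6.1000, g(s₁)), (6.0929, 0) are collinear:
g(s₁) = -0.2250 · (6.1000 − 6.0929) / (5.9000 − 6.0929) = -0.2250 · (0.007100)/(-0.192900) = 0.008281

0.0083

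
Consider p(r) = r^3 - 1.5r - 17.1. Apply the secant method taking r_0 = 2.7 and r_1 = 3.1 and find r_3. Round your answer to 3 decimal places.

2.769

p(2.7) = -1.46700, p(3.1) = 8.04100
r_2 = 3.10000 − 8.04100·(3.10000 − 2.70000) / (8.04100 − (-1.46700)) = 3.10000 − (3.21640)/(9.50800) = 2.76172
p(2.76172) = -0.17875
r_3 = 2.76172 − (-0.17875)·(2.76172 − 3.10000) / (-0.17875 − 8.04100) = 2.76172 − (0.06047)/(-8.21975) = 2.76907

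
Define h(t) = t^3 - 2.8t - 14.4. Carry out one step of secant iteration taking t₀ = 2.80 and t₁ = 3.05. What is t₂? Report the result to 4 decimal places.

h(2.80) = -0.288000, h(3.05) = 5.432625
t₂ = 3.050000 − 5.432625·(3.050000 − 2.800000) / (5.432625 − (-0.288000)) = 3.050000 − (1.358156)/(5.720625) = 2.812586

2.8126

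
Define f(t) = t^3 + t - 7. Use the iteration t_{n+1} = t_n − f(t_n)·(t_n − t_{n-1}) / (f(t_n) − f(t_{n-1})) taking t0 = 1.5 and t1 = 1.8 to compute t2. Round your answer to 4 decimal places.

1.7312

f(1.5) = -2.125000, f(1.8) = 0.632000
t2 = 1.800000 − 0.632000·(1.800000 − 1.500000) / (0.632000 − (-2.125000)) = 1.800000 − (0.189600)/(2.757000) = 1.731230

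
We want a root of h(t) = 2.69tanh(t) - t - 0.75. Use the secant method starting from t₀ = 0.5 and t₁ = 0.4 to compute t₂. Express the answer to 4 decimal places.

0.5057

h(0.5) = -0.006905, h(0.4) = -0.127937
t₂ = 0.400000 − (-0.127937)·(0.400000 − 0.500000) / (-0.127937 − (-0.006905)) = 0.400000 − (0.012794)/(-0.121032) = 0.505705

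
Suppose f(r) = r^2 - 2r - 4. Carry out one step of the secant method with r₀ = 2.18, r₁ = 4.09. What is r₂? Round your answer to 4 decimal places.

3.0249

f(2.18) = -3.607600, f(4.09) = 4.548100
r₂ = 4.090000 − 4.548100·(4.090000 − 2.180000) / (4.548100 − (-3.607600)) = 4.090000 − (8.686871)/(8.155700) = 3.024871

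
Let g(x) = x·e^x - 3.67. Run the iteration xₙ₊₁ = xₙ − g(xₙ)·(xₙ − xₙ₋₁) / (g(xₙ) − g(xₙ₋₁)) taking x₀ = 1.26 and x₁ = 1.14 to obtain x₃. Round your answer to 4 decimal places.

1.1556

g(1.26) = 0.772031, g(1.14) = -0.105484
x₂ = 1.140000 − (-0.105484)·(1.140000 − 1.260000) / (-0.105484 − 0.772031) = 1.140000 − (0.012658)/(-0.877515) = 1.154425
g(1.154425) = -0.007935
x₃ = 1.154425 − (-0.007935)·(1.154425 − 1.140000) / (-0.007935 − (-0.105484)) = 1.154425 − (-0.000114)/(0.097549) = 1.155598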